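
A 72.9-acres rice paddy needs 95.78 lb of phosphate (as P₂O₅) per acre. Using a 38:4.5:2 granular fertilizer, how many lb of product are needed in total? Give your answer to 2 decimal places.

155163.60 lb

Product per acre = 95.78 / 4.5% = 2128.44 lb.
Total product = 2128.44 × 72.9 = 155163.6 lb.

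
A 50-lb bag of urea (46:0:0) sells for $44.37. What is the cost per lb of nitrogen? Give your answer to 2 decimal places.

N in bag = 50 × 46% = 23 lb.
Cost per lb N = $44.37 / 23 = $1.9291.

$1.93 per lb N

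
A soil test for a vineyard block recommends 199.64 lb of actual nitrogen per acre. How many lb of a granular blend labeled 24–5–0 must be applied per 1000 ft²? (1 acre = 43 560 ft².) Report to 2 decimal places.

19.10 lb of product per thousand sq ft

Product per acre = 199.64 / 24% = 831.833 lb.
Convert to per 1000 ft²: 831.833 × 0.0229568 = 19.0963 lb.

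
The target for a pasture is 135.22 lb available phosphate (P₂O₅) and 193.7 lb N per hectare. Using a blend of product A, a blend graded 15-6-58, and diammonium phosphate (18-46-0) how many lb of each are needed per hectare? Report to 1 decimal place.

With a, b = lb per hectare of product A and diammonium phosphate:
P₂O₅: 0.06·a + 0.46·b = 135.22
N: 0.15·a + 0.18·b = 193.7
From row1: a = (135.22 − 0.46·b) / 0.06.
Into row2: 0.15·(135.22 − 0.46·b)/0.06 + 0.18·b = 193.7 → b = 148.814, a = 1112.76.

1112.8 lb product A, 148.8 lb diammonium phosphate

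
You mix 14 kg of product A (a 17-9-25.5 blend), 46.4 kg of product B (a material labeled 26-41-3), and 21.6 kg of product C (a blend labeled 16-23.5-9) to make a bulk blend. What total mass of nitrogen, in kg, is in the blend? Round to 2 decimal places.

17.90 kg N

N mass = 17%×14 + 26%×46.4 + 16%×21.6 = 17.9 kg.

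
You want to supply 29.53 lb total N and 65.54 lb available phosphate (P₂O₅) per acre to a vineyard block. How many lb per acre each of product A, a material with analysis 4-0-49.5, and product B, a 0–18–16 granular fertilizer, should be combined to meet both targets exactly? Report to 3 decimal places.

Let a = lb of product A, b = lb of product B (per acre).
N: 0.04·a + 0·b = 29.53
P₂O₅: 0·a + 0.18·b = 65.54
Solving simultaneously: a = 738.25, b = 364.1111.

738.250 lb product A, 364.111 lb product B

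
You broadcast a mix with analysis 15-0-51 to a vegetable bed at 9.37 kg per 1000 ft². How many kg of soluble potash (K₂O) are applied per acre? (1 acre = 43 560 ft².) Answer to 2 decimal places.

K₂O per 1000 ft² = 9.37 × 51% = 4.7787 kg.
Convert to per acre: 4.7787 × 43.56 = 208.1602 kg.

208.16 kg K₂O per acre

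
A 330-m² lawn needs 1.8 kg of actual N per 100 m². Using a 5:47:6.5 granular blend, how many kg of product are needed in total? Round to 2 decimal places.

118.80 kg

Product per 100 m² = 1.8 / 5% = 36 kg.
Total product = 36 × 330 / 100 = 118.8 kg.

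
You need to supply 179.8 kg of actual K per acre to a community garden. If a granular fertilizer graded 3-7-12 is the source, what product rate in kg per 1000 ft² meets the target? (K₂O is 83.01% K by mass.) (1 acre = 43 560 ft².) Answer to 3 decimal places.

41.437 kg of product per thousand sq ft

As K₂O: 179.8 / 0.8301 = 216.6 kg per acre.
Product per acre = 216.6 / 12% = 1805 kg.
Convert to per 1000 ft²: 1805 × 0.0229568 = 41.4372 kg.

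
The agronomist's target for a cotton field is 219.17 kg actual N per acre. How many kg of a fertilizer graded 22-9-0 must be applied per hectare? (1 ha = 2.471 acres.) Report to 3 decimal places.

Product per acre = 219.17 / 22% = 996.227 kg.
Convert to per hectare: 996.227 × 2.471 = 2461.6776 kg.

2461.678 kg of product per hectare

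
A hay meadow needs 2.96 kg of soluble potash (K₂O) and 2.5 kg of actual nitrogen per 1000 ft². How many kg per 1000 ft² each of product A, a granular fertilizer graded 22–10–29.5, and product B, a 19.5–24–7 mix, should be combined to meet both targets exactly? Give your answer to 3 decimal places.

9.548 kg product A, 2.049 kg product B

Let a = kg of product A, b = kg of product B (per 1000 ft²).
K₂O: 0.295·a + 0.07·b = 2.96
N: 0.22·a + 0.195·b = 2.5
Eliminate b: (row1) − 0.07/0.195·(row2) → 0.216026·a = 2.06256, so a = 9.54777.
Then b = (2.5 − 0.22·9.54777) / 0.195 = 2.04866.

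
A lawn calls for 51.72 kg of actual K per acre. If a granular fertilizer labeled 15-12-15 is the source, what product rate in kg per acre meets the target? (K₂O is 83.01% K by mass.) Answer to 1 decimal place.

As K₂O: 51.72 / 0.8301 = 62.3057 kg per acre.
Product per acre = 62.3057 / 15% = 415.372 kg.

415.4 kg of product per acre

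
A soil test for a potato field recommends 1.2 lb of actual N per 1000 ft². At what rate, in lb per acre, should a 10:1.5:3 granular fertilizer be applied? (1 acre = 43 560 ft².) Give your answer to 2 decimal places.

522.72 lb of product per acre

Product per 1000 ft² = 1.2 / 10% = 12 lb.
Convert to per acre: 12 × 43.56 = 522.72 lb.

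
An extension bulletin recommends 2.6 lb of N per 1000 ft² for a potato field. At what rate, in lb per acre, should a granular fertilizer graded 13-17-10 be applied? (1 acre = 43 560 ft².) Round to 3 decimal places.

871.200 lb of product per acre

Product per 1000 ft² = 2.6 / 13% = 20 lb.
Convert to per acre: 20 × 43.56 = 871.2 lb.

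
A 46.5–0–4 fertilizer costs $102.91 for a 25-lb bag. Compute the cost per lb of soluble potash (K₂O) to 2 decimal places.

K₂O in bag = 25 × 4% = 1 lb.
Cost per lb K₂O = $102.91 / 1 = $102.9100.

$102.91 per lb K₂O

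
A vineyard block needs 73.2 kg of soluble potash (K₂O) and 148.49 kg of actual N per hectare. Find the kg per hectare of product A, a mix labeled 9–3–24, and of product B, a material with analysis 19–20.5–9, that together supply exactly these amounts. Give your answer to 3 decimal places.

14.504 kg product A, 774.656 kg product B

Per-hectare balance (a = product A, b = product B):
K₂O: 0.24·a + 0.09·b = 73.2
N: 0.09·a + 0.19·b = 148.49
Eliminate b: (row1) − 0.09/0.19·(row2) → 0.197368·a = 2.86263, so a = 14.504.
Then b = (148.49 − 0.09·14.504) / 0.19 = 774.656.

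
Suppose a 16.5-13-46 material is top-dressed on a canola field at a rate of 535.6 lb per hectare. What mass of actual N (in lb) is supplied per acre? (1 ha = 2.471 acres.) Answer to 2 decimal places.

35.76 lb N per acre

nitrogen per hectare = 535.6 × 16.5% = 88.374 lb.
Convert to per acre: 88.374 × 0.404694 = 35.7645 lb.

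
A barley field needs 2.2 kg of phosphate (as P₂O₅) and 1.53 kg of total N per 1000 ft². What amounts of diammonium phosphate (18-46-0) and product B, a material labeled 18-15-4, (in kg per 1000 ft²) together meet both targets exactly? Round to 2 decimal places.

Let a = kg of diammonium phosphate, b = kg of product B (per 1000 ft²).
P₂O₅: 0.46·a + 0.15·b = 2.2
N: 0.18·a + 0.18·b = 1.53
Eliminate b: (row1) − 0.15/0.18·(row2) → 0.31·a = 0.925, so a = 2.98387.
Then b = (1.53 − 0.18·2.98387) / 0.18 = 5.51613.

2.98 kg diammonium phosphate, 5.52 kg product B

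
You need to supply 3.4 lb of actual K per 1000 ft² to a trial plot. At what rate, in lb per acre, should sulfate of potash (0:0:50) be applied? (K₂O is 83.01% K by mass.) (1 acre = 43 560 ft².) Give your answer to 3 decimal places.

356.834 lb of product per acre

As K₂O: 3.4 / 0.8301 = 4.09589 lb per 1000 ft².
Product per 1000 ft² = 4.09589 / 50% = 8.19178 lb.
Convert to per acre: 8.19178 × 43.56 = 356.8341 lb.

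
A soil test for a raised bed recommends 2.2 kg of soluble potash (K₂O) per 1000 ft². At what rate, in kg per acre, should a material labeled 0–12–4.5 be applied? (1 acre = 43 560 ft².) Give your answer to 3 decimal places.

Product per 1000 ft² = 2.2 / 4.5% = 48.8889 kg.
Convert to per acre: 48.8889 × 43.56 = 2129.6 kg.

2129.600 kg of product per acre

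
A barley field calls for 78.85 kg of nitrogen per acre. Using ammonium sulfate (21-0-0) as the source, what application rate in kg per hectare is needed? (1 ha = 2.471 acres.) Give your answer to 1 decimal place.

Product per acre = 78.85 / 21% = 375.476 kg.
Convert to per hectare: 375.476 × 2.471 = 927.802 kg.

927.8 kg of product per hectare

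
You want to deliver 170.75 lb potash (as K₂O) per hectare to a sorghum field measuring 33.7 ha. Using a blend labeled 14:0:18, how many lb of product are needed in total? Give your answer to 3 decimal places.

31968.194 lb

Product per hectare = 170.75 / 18% = 948.611 lb.
Total product = 948.611 × 33.7 = 31968.1944 lb.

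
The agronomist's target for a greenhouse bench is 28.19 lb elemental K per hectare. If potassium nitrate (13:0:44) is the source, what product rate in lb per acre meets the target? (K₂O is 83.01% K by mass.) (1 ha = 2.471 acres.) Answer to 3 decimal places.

As K₂O: 28.19 / 0.8301 = 33.9598 lb per hectare.
Product per hectare = 33.9598 / 44% = 77.1813 lb.
Convert to per acre: 77.1813 × 0.404694 = 31.2348 lb.

31.235 lb of product per acre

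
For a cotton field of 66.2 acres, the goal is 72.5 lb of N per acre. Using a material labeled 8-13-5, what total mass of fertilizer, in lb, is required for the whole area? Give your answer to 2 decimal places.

Product per acre = 72.5 / 8% = 906.25 lb.
Total product = 906.25 × 66.2 = 59993.75 lb.

59993.75 lb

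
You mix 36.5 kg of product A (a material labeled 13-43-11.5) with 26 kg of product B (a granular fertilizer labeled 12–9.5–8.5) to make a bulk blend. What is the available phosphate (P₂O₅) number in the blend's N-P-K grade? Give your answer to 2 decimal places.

Total mass = 36.5 + 26 = 62.5 kg.
P₂O₅ mass = 43%×36.5 + 9.5%×26 = 18.165 kg.
% P₂O₅ = 18.165 / 62.5 = 29.064%.

29.06% P₂O₅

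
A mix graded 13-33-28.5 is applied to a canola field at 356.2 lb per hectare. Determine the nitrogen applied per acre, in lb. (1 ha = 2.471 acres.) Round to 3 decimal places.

nitrogen per hectare = 356.2 × 13% = 46.306 lb.
Convert to per acre: 46.306 × 0.404694 = 18.7398 lb.

18.740 lb N per acre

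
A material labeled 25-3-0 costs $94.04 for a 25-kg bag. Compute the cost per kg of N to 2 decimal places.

$15.05 per kg N

N in bag = 25 × 25% = 6.25 kg.
Cost per kg N = $94.04 / 6.25 = $15.0464.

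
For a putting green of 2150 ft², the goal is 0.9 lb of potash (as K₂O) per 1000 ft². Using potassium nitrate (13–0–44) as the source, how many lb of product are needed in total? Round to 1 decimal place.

Product per 1000 ft² = 0.9 / 44% = 2.04545 lb.
Total product = 2.04545 × 2150 / 1000 = 4.39773 lb.

4.4 lb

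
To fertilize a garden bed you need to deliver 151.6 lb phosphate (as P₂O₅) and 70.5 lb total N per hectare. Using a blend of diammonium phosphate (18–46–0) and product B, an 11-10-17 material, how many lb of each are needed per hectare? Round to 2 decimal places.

Per-hectare balance (a = diammonium phosphate, b = product B):
P₂O₅: 0.46·a + 0.1·b = 151.6
N: 0.18·a + 0.11·b = 70.5
From row1: a = (151.6 − 0.1·b) / 0.46.
Into row2: 0.18·(151.6 − 0.1·b)/0.46 + 0.11·b = 70.5 → b = 157.7301, a = 295.276.

295.28 lb diammonium phosphate, 157.73 lb product B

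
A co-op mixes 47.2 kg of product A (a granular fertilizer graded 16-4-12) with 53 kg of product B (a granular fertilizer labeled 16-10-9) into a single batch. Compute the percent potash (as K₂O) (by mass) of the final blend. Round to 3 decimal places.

10.413% K₂O

Total mass = 47.2 + 53 = 100.2 kg.
K₂O mass = 12%×47.2 + 9%×53 = 10.434 kg.
% K₂O = 10.434 / 100.2 = 10.4132%.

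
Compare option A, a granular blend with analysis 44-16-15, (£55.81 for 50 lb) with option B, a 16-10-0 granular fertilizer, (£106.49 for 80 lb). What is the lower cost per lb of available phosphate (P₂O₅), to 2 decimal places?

£6.98 per lb P₂O₅ (option A)

option A: P₂O₅ per bag = 50 × 16% = 8 lb; cost = 55.81 / 8 = £6.9763/lb P₂O₅.
option B: P₂O₅ per bag = 80 × 10% = 8 lb; cost = 106.49 / 8 = £13.3112/lb P₂O₅.
option A is cheaper.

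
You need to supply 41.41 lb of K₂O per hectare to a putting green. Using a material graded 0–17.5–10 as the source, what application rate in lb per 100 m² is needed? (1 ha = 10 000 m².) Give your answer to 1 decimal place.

Product per hectare = 41.41 / 10% = 414.1 lb.
Convert to per 100 m²: 414.1 × 0.01 = 4.141 lb.

4.1 lb of product per hundred sq m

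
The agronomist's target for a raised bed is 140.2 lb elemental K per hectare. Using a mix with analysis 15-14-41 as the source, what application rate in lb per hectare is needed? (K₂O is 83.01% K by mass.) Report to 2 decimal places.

411.94 lb of product per hectare

As K₂O: 140.2 / 0.8301 = 168.895 lb per hectare.
Product per hectare = 168.895 / 41% = 411.9398 lb.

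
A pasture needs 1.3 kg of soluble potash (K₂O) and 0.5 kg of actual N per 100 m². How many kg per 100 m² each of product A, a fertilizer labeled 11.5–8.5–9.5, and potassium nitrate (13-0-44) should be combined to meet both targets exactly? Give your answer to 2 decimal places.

1.33 kg product A, 2.67 kg potassium nitrate

Let a = kg of product A, b = kg of potassium nitrate (per 100 m²).
K₂O: 0.095·a + 0.44·b = 1.3
N: 0.115·a + 0.13·b = 0.5
Solving simultaneously: a = 1.33333, b = 2.66667.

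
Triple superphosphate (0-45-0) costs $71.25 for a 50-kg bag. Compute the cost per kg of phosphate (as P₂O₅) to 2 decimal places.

P₂O₅ in bag = 50 × 45% = 22.5 kg.
Cost per kg P₂O₅ = $71.25 / 22.5 = $3.1667.

$3.17 per kg P₂O₅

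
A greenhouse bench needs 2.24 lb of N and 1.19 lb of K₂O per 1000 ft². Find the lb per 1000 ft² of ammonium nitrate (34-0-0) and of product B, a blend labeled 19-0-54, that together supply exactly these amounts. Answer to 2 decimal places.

5.36 lb ammonium nitrate, 2.20 lb product B

With a, b = lb per 1000 ft² of ammonium nitrate and product B:
N: 0.34·a + 0.19·b = 2.24
K₂O: 0·a + 0.54·b = 1.19
Solving simultaneously: a = 5.35675, b = 2.2037.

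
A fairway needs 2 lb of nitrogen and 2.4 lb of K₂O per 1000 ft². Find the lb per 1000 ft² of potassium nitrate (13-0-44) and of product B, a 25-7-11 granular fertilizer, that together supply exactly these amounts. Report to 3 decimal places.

3.971 lb potassium nitrate, 5.935 lb product B

Per-1000 ft² balance (a = potassium nitrate, b = product B):
N: 0.13·a + 0.25·b = 2
K₂O: 0.44·a + 0.11·b = 2.4
Eliminate b: (row1) − 0.25/0.11·(row2) → -0.87·a = -3.45455, so a = 3.97074.
Then b = (2.4 − 0.44·3.97074) / 0.11 = 5.93521.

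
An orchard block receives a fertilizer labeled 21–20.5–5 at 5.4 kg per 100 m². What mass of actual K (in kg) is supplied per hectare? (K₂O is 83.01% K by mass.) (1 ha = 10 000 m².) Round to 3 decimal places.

22.413 kg K per hectare

K₂O per 100 m² = 5.4 × 5% = 0.27 kg.
Elemental K = 0.27 × 0.8301 = 0.224127 kg per 100 m².
Convert to per hectare: 0.224127 × 100 = 22.4127 kg.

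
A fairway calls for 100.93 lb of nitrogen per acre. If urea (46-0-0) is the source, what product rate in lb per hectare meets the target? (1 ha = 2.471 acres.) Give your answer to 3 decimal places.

542.170 lb of product per hectare

Product per acre = 100.93 / 46% = 219.413 lb.
Convert to per hectare: 219.413 × 2.471 = 542.1696 lb.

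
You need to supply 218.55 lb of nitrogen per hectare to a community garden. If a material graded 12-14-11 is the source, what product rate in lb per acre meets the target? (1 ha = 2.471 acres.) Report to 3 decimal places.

Product per hectare = 218.55 / 12% = 1821.25 lb.
Convert to per acre: 1821.25 × 0.404694 = 737.0498 lb.

737.050 lb of product per acre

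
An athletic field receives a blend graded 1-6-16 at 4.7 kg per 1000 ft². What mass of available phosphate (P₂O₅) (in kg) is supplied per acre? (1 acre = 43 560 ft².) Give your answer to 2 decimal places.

12.28 kg P₂O₅ per acre

P₂O₅ per 1000 ft² = 4.7 × 6% = 0.282 kg.
Convert to per acre: 0.282 × 43.56 = 12.2839 kg.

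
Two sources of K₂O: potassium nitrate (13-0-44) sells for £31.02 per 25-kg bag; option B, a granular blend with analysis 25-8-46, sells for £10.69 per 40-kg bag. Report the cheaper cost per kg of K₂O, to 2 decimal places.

potassium nitrate: K₂O per bag = 25 × 44% = 11 kg; cost = 31.02 / 11 = £2.8200/kg K₂O.
option B: K₂O per bag = 40 × 46% = 18.4 kg; cost = 10.69 / 18.4 = £0.5810/kg K₂O.
option B is cheaper.

£0.58 per kg K₂O (option B)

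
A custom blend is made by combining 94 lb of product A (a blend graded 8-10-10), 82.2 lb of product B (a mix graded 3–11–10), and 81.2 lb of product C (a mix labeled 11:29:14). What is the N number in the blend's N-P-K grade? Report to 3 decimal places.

Total mass = 94 + 82.2 + 81.2 = 257.4 lb.
N mass = 8%×94 + 3%×82.2 + 11%×81.2 = 18.918 lb.
% N = 18.918 / 257.4 = 7.34965%.

7.350% N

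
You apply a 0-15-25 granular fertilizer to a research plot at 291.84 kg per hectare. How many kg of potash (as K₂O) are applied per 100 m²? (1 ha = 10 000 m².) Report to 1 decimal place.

0.7 kg K₂O per hundred sq m

K₂O per hectare = 291.84 × 25% = 72.96 kg.
Convert to per 100 m²: 72.96 × 0.01 = 0.7296 kg.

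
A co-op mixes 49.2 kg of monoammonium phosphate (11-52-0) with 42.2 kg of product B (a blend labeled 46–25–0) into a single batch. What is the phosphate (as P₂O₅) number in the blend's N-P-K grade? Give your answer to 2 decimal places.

Total mass = 49.2 + 42.2 = 91.4 kg.
P₂O₅ mass = 52%×49.2 + 25%×42.2 = 36.134 kg.
% P₂O₅ = 36.134 / 91.4 = 39.5339%.

39.53% P₂O₅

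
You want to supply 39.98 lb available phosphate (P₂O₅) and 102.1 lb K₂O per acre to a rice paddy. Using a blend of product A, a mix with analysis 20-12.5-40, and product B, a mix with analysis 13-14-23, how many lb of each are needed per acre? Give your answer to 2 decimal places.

With a, b = lb per acre of product A and product B:
P₂O₅: 0.125·a + 0.14·b = 39.98
K₂O: 0.4·a + 0.23·b = 102.1
Eliminate a: (row1) − 0.125/0.4·(row2) → 0.068125·b = 8.07375, so b = 118.514.
Back-substitute: a = (39.98 − 0.14·118.514) / 0.125 = 187.1046.

187.10 lb product A, 118.51 lb product B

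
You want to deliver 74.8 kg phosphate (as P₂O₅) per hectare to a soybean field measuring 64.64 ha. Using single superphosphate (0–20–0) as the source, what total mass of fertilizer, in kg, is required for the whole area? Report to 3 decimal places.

24175.360 kg

Product per hectare = 74.8 / 20% = 374 kg.
Total product = 374 × 64.64 = 24175.36 kg.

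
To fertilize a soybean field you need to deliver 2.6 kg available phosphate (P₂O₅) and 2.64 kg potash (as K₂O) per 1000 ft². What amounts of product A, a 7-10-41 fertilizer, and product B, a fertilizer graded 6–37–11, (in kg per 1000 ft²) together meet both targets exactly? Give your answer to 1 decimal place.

4.9 kg product A, 5.7 kg product B

Per-1000 ft² balance (a = product A, b = product B):
P₂O₅: 0.1·a + 0.37·b = 2.6
K₂O: 0.41·a + 0.11·b = 2.64
Eliminate b: (row1) − 0.37/0.11·(row2) → -1.27909·a = -6.28, so a = 4.90974.
Then b = (2.64 − 0.41·4.90974) / 0.11 = 5.70007.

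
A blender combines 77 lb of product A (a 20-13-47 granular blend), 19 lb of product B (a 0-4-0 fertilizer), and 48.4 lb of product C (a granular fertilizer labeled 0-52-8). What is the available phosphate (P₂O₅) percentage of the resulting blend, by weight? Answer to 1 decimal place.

24.9% P₂O₅

Total mass = 77 + 19 + 48.4 = 144.4 lb.
P₂O₅ mass = 13%×77 + 4%×19 + 52%×48.4 = 35.938 lb.
% P₂O₅ = 35.938 / 144.4 = 24.8878%.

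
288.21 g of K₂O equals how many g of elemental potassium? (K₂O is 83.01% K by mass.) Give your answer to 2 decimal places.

239.24 g K

K = 288.21 × 0.8301 = 239.243 g.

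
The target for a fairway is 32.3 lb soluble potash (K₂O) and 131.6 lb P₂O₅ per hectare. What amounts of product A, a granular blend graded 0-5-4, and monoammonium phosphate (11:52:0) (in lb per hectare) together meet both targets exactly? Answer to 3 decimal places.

807.500 lb product A, 175.433 lb monoammonium phosphate

Per-hectare balance (a = product A, b = monoammonium phosphate):
K₂O: 0.04·a + 0·b = 32.3
P₂O₅: 0.05·a + 0.52·b = 131.6
Eliminate b: (row1) − 0/0.52·(row2) → 0.04·a = 32.3, so a = 807.5.
Then b = (131.6 − 0.05·807.5) / 0.52 = 175.4327.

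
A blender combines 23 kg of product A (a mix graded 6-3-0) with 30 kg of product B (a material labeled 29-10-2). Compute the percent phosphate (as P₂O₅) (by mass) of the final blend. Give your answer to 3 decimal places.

Total mass = 23 + 30 = 53 kg.
P₂O₅ mass = 3%×23 + 10%×30 = 3.69 kg.
% P₂O₅ = 3.69 / 53 = 6.96226%.

6.962% P₂O₅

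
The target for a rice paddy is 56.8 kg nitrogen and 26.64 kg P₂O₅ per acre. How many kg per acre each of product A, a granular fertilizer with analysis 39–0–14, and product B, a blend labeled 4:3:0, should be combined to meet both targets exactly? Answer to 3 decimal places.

54.564 kg product A, 888.000 kg product B

With a, b = kg per acre of product A and product B:
N: 0.39·a + 0.04·b = 56.8
P₂O₅: 0·a + 0.03·b = 26.64
Solving simultaneously: a = 54.5641, b = 888.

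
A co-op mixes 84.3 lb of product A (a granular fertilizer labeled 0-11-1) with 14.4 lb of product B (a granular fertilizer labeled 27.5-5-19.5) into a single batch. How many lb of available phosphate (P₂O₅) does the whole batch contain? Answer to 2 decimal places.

9.99 lb P₂O₅

P₂O₅ mass = 11%×84.3 + 5%×14.4 = 9.993 lb.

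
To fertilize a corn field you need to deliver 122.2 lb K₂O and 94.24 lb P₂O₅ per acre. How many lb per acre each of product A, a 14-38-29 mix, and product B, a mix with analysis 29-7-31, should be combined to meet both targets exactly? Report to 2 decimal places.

211.90 lb product A, 195.96 lb product B

Per-acre balance (a = product A, b = product B):
K₂O: 0.29·a + 0.31·b = 122.2
P₂O₅: 0.38·a + 0.07·b = 94.24
Eliminate a: (row1) − 0.29/0.38·(row2) → 0.256579·b = 50.28, so b = 195.963.
Back-substitute: a = (122.2 − 0.31·195.963) / 0.29 = 211.902.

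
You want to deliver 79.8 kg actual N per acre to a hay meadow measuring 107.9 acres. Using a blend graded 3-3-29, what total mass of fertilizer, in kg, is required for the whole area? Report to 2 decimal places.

Product per acre = 79.8 / 3% = 2660 kg.
Total product = 2660 × 107.9 = 287014 kg.

287014.00 kg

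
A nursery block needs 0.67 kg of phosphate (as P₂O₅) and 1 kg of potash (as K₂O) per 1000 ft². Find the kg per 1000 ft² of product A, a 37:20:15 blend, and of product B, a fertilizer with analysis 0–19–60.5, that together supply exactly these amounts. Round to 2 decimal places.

2.33 kg product A, 1.08 kg product B

Let a = kg of product A, b = kg of product B (per 1000 ft²).
P₂O₅: 0.2·a + 0.19·b = 0.67
K₂O: 0.15·a + 0.605·b = 1
Eliminate a: (row1) − 0.2/0.15·(row2) → -0.616667·b = -0.663333, so b = 1.07568.
Back-substitute: a = (0.67 − 0.19·1.07568) / 0.2 = 2.32811.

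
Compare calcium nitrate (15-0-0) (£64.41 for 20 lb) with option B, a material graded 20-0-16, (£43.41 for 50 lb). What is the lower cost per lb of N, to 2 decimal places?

£4.34 per lb N (option B)

calcium nitrate: N per bag = 20 × 15% = 3 lb; cost = 64.41 / 3 = £21.4700/lb N.
option B: N per bag = 50 × 20% = 10 lb; cost = 43.41 / 10 = £4.3410/lb N.
option B is cheaper.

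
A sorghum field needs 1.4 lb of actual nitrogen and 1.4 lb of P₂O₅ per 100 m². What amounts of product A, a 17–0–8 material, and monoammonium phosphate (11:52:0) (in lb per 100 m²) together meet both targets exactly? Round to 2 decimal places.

Let a = lb of product A, b = lb of monoammonium phosphate (per 100 m²).
N: 0.17·a + 0.11·b = 1.4
P₂O₅: 0·a + 0.52·b = 1.4
Solving simultaneously: a = 6.49321, b = 2.69231.

6.49 lb product A, 2.69 lb monoammonium phosphate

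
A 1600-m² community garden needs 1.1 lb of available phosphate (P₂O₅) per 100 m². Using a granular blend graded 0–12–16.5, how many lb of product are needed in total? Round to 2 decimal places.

Product per 100 m² = 1.1 / 12% = 9.16667 lb.
Total product = 9.16667 × 1600 / 100 = 146.667 lb.

146.67 lb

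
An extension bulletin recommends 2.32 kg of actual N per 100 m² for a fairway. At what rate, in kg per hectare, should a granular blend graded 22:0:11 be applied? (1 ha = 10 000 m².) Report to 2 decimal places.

1054.55 kg of product per hectare

Product per 100 m² = 2.32 / 22% = 10.5455 kg.
Convert to per hectare: 10.5455 × 100 = 1054.545 kg.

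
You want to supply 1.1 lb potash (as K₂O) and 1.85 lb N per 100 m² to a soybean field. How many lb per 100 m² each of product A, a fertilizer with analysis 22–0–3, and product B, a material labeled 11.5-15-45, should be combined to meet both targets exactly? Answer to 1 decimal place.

Per-100 m² balance (a = product A, b = product B):
K₂O: 0.03·a + 0.45·b = 1.1
N: 0.22·a + 0.115·b = 1.85
From row1: a = (1.1 − 0.45·b) / 0.03.
Into row2: 0.22·(1.1 − 0.45·b)/0.03 + 0.115·b = 1.85 → b = 1.95186, a = 7.3888.

7.4 lb product A, 2.0 lb product B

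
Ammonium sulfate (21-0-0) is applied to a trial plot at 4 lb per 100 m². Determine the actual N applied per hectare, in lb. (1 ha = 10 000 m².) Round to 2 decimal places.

nitrogen per 100 m² = 4 × 21% = 0.84 lb.
Convert to per hectare: 0.84 × 100 = 84 lb.

84.00 lb N per hectare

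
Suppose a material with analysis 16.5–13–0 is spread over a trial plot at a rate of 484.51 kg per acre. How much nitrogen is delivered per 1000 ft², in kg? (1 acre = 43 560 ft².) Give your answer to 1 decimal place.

nitrogen per acre = 484.51 × 16.5% = 79.9441 kg.
Convert to per 1000 ft²: 79.9441 × 0.0229568 = 1.83527 kg.

1.8 kg N per thousand sq ft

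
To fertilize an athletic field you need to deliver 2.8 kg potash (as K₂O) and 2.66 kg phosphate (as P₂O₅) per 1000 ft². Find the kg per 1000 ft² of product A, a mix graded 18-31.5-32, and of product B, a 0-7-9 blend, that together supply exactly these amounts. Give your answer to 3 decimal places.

7.294 kg product A, 5.176 kg product B

Per-1000 ft² balance (a = product A, b = product B):
K₂O: 0.32·a + 0.09·b = 2.8
P₂O₅: 0.315·a + 0.07·b = 2.66
Eliminate b: (row1) − 0.09/0.07·(row2) → -0.085·a = -0.62, so a = 7.29412.
Then b = (2.66 − 0.315·7.29412) / 0.07 = 5.17647.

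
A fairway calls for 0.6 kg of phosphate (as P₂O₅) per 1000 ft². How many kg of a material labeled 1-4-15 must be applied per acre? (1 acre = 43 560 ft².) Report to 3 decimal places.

Product per 1000 ft² = 0.6 / 4% = 15 kg.
Convert to per acre: 15 × 43.56 = 653.4 kg.

653.400 kg of product per acre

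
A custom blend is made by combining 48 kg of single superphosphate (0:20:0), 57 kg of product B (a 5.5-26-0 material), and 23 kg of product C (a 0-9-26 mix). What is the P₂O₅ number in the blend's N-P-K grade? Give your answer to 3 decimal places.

20.695% P₂O₅

Total mass = 48 + 57 + 23 = 128 kg.
P₂O₅ mass = 20%×48 + 26%×57 + 9%×23 = 26.49 kg.
% P₂O₅ = 26.49 / 128 = 20.6953%.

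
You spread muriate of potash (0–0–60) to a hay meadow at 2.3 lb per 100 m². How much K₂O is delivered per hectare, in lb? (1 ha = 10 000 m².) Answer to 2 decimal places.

138.00 lb K₂O per hectare

K₂O per 100 m² = 2.3 × 60% = 1.38 lb.
Convert to per hectare: 1.38 × 100 = 138 lb.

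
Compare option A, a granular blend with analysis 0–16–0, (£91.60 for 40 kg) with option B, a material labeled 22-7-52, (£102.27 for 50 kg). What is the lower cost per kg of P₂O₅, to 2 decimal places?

£14.31 per kg P₂O₅ (option A)

option A: P₂O₅ per bag = 40 × 16% = 6.4 kg; cost = 91.60 / 6.4 = £14.3125/kg P₂O₅.
option B: P₂O₅ per bag = 50 × 7% = 3.5 kg; cost = 102.27 / 3.5 = £29.2200/kg P₂O₅.
option A is cheaper.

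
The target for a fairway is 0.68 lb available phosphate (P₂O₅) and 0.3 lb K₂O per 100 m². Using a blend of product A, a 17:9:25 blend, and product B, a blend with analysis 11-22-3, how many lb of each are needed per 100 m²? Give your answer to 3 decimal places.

0.872 lb product A, 2.734 lb product B

Per-100 m² balance (a = product A, b = product B):
P₂O₅: 0.09·a + 0.22·b = 0.68
K₂O: 0.25·a + 0.03·b = 0.3
Eliminate b: (row1) − 0.22/0.03·(row2) → -1.74333·a = -1.52, so a = 0.871893.
Then b = (0.3 − 0.25·0.871893) / 0.03 = 2.73423.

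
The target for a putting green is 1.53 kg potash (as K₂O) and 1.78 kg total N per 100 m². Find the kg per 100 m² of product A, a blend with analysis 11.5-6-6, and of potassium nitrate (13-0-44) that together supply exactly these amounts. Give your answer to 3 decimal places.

13.652 kg product A, 1.616 kg potassium nitrate

Let a = kg of product A, b = kg of potassium nitrate (per 100 m²).
K₂O: 0.06·a + 0.44·b = 1.53
N: 0.115·a + 0.13·b = 1.78
From row1: a = (1.53 − 0.44·b) / 0.06.
Into row2: 0.115·(1.53 − 0.44·b)/0.06 + 0.13·b = 1.78 → b = 1.61565, a = 13.6519.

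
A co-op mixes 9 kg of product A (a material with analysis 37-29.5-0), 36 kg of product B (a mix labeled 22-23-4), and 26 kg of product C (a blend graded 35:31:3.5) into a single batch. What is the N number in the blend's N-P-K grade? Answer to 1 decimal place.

28.7% N

Total mass = 9 + 36 + 26 = 71 kg.
N mass = 37%×9 + 22%×36 + 35%×26 = 20.35 kg.
% N = 20.35 / 71 = 28.662%.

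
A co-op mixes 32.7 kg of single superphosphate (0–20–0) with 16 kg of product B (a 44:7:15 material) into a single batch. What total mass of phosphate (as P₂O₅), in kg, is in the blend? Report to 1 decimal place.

7.7 kg P₂O₅

P₂O₅ mass = 20%×32.7 + 7%×16 = 7.66 kg.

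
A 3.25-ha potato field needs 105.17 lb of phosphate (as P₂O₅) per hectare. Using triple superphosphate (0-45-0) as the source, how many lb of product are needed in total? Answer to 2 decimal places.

Product per hectare = 105.17 / 45% = 233.711 lb.
Total product = 233.711 × 3.25 = 759.561 lb.

759.56 lb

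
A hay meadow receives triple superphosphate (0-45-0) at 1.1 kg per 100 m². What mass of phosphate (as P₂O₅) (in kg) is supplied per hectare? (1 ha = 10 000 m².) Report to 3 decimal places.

49.500 kg P₂O₅ per hectare

P₂O₅ per 100 m² = 1.1 × 45% = 0.495 kg.
Convert to per hectare: 0.495 × 100 = 49.5 kg.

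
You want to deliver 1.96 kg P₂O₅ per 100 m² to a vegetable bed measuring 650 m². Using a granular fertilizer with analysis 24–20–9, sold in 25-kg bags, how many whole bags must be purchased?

Product per 100 m² = 1.96 / 20% = 9.8 kg.
Total product = 9.8 × 650 / 100 = 63.7 kg.
Bags = ⌈63.7 / 25⌉ = 3.

3 bags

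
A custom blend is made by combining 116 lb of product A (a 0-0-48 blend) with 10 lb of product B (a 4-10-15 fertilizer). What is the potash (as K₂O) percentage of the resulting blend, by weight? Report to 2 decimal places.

45.38% K₂O

Total mass = 116 + 10 = 126 lb.
K₂O mass = 48%×116 + 15%×10 = 57.18 lb.
% K₂O = 57.18 / 126 = 45.381%.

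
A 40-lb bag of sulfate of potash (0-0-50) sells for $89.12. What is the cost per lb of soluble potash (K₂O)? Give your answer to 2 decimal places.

$4.46 per lb K₂O

K₂O in bag = 40 × 50% = 20 lb.
Cost per lb K₂O = $89.12 / 20 = $4.4560.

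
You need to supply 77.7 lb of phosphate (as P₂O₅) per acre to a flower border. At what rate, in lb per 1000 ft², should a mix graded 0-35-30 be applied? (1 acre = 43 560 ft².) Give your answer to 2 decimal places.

5.10 lb of product per thousand sq ft

Product per acre = 77.7 / 35% = 222 lb.
Convert to per 1000 ft²: 222 × 0.0229568 = 5.09642 lb.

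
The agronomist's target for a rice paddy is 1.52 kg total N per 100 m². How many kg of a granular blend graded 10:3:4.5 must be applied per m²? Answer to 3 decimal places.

Product per 100 m² = 1.52 / 10% = 15.2 kg.
Convert to per m²: 15.2 × 0.01 = 0.152 kg.

0.152 kg of product per sq m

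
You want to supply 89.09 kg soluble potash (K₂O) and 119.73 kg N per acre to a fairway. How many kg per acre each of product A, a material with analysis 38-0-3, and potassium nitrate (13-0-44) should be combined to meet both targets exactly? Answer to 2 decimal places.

With a, b = kg per acre of product A and potassium nitrate:
K₂O: 0.03·a + 0.44·b = 89.09
N: 0.38·a + 0.13·b = 119.73
Solving simultaneously: a = 251.681, b = 185.317.

251.68 kg product A, 185.32 kg potassium nitrate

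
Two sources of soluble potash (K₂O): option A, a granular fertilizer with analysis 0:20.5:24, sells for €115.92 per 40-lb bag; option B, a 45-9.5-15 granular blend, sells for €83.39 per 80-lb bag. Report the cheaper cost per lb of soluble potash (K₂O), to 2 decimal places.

€6.95 per lb K₂O (option B)

option A: K₂O per bag = 40 × 24% = 9.6 lb; cost = 115.92 / 9.6 = €12.0750/lb K₂O.
option B: K₂O per bag = 80 × 15% = 12 lb; cost = 83.39 / 12 = €6.9492/lb K₂O.
option B is cheaper.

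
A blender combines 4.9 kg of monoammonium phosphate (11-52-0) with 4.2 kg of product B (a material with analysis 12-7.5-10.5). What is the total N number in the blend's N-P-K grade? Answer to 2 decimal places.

Total mass = 4.9 + 4.2 = 9.1 kg.
N mass = 11%×4.9 + 12%×4.2 = 1.043 kg.
% N = 1.043 / 9.1 = 11.4615%.

11.46% N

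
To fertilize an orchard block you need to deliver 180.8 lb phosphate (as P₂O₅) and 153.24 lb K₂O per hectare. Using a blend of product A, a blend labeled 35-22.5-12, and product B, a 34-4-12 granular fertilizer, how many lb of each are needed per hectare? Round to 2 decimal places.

With a, b = lb per hectare of product A and product B:
P₂O₅: 0.225·a + 0.04·b = 180.8
K₂O: 0.12·a + 0.12·b = 153.24
Eliminate b: (row1) − 0.04/0.12·(row2) → 0.185·a = 129.72, so a = 701.189.
Then b = (153.24 − 0.12·701.189) / 0.12 = 575.811.

701.19 lb product A, 575.81 lb product B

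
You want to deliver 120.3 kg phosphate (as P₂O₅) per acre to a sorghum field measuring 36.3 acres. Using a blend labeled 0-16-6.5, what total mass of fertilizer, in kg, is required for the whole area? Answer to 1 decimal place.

27293.1 kg

Product per acre = 120.3 / 16% = 751.875 kg.
Total product = 751.875 × 36.3 = 27293.06 kg.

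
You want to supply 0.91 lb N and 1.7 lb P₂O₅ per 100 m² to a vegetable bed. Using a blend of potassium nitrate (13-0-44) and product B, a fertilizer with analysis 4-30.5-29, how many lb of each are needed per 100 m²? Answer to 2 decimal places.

Per-100 m² balance (a = potassium nitrate, b = product B):
N: 0.13·a + 0.04·b = 0.91
P₂O₅: 0·a + 0.305·b = 1.7
Solving simultaneously: a = 5.28499, b = 5.57377.

5.28 lb potassium nitrate, 5.57 lb product B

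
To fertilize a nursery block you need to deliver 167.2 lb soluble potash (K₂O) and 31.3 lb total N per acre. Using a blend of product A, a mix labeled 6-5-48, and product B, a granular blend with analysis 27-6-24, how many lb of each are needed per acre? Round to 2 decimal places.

Per-acre balance (a = product A, b = product B):
K₂O: 0.48·a + 0.24·b = 167.2
N: 0.06·a + 0.27·b = 31.3
Solving simultaneously: a = 326.667, b = 43.3333.

326.67 lb product A, 43.33 lb product B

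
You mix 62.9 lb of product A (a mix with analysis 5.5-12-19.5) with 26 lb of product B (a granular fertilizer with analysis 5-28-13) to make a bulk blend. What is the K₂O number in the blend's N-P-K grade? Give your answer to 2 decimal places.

17.60% K₂O

Total mass = 62.9 + 26 = 88.9 lb.
K₂O mass = 19.5%×62.9 + 13%×26 = 15.6455 lb.
% K₂O = 15.6455 / 88.9 = 17.599%.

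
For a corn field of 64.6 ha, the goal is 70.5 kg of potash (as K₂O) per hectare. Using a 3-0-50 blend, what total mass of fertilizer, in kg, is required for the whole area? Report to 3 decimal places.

Product per hectare = 70.5 / 50% = 141 kg.
Total product = 141 × 64.6 = 9108.6 kg.

9108.600 kg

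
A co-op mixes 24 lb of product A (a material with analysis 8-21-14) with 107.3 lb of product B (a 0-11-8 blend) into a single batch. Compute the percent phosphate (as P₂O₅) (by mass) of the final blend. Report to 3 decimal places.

Total mass = 24 + 107.3 = 131.3 lb.
P₂O₅ mass = 21%×24 + 11%×107.3 = 16.843 lb.
% P₂O₅ = 16.843 / 131.3 = 12.8279%.

12.828% P₂O₅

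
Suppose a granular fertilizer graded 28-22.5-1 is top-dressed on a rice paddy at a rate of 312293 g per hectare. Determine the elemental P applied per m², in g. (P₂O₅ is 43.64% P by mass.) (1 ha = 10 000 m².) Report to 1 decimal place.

3.1 g P per sq m

P₂O₅ per hectare = 312293 × 22.5% = 70265.9 g.
Elemental P = 70265.9 × 0.4364 = 30664 g per hectare.
Convert to per m²: 30664 × 0.0001 = 3.0664 g.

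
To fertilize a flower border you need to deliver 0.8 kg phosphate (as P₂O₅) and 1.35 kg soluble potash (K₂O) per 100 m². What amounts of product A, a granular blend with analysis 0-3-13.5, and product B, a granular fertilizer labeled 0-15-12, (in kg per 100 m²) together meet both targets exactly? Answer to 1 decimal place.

6.4 kg product A, 4.1 kg product B

With a, b = kg per 100 m² of product A and product B:
P₂O₅: 0.03·a + 0.15·b = 0.8
K₂O: 0.135·a + 0.12·b = 1.35
From row1: a = (0.8 − 0.15·b) / 0.03.
Into row2: 0.135·(0.8 − 0.15·b)/0.03 + 0.12·b = 1.35 → b = 4.05405, a = 6.3964.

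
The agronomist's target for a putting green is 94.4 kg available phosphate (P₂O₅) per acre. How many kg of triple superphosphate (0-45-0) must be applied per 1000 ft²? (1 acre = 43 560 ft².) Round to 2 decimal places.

Product per acre = 94.4 / 45% = 209.778 kg.
Convert to per 1000 ft²: 209.778 × 0.0229568 = 4.81584 kg.

4.82 kg of product per thousand sq ft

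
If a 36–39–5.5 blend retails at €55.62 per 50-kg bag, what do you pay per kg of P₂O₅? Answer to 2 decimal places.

€2.85 per kg P₂O₅

P₂O₅ in bag = 50 × 39% = 19.5 kg.
Cost per kg P₂O₅ = €55.62 / 19.5 = €2.8523.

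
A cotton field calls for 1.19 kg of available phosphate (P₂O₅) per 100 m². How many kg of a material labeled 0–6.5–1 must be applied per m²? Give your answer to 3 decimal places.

Product per 100 m² = 1.19 / 6.5% = 18.3077 kg.
Convert to per m²: 18.3077 × 0.01 = 0.183077 kg.

0.183 kg of product per sq m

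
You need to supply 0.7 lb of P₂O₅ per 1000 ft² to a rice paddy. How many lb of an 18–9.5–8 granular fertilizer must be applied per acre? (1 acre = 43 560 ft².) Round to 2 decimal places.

Product per 1000 ft² = 0.7 / 9.5% = 7.36842 lb.
Convert to per acre: 7.36842 × 43.56 = 320.968 lb.

320.97 lb of product per acre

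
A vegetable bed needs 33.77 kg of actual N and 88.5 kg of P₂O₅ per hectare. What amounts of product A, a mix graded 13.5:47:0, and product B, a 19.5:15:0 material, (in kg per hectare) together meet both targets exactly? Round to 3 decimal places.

Let a = kg of product A, b = kg of product B (per hectare).
N: 0.135·a + 0.195·b = 33.77
P₂O₅: 0.47·a + 0.15·b = 88.5
Eliminate a: (row1) − 0.135/0.47·(row2) → 0.151915·b = 8.34979, so b = 54.9636.
Back-substitute: a = (33.77 − 0.195·54.9636) / 0.135 = 170.7563.

170.756 kg product A, 54.964 kg product B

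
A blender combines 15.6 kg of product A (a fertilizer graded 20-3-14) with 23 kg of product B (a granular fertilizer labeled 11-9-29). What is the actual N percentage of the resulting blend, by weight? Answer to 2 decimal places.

14.64% N

Total mass = 15.6 + 23 = 38.6 kg.
N mass = 20%×15.6 + 11%×23 = 5.65 kg.
% N = 5.65 / 38.6 = 14.6373%.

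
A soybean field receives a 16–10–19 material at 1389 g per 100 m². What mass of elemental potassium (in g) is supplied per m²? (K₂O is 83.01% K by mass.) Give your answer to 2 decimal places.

K₂O per 100 m² = 1389 × 19% = 263.91 g.
Elemental K = 263.91 × 0.8301 = 219.072 g per 100 m².
Convert to per m²: 219.072 × 0.01 = 2.19072 g.

2.19 g K per sq m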